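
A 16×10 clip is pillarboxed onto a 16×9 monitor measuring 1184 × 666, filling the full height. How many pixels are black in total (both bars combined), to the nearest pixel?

Content width = 666 × 16/10 ≈ 1065.6000 px.
1184 − 1065.6000 = 118.4000 px of bars.
Bar area = 118.4000 × 666 ≈ 78854 px.

78854 pixels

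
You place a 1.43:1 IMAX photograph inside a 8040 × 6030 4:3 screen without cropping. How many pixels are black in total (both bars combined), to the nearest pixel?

Since 1.430 > 1.333, the photograph is width-limited.
Content height = 8040 / 1.430 ≈ 5622.3776 px.
6030 − 5622.3776 = 407.6224 px of bars.
Across the 8040-px span: 407.6224 × 8040 ≈ 3277284 px.

3277284 pixels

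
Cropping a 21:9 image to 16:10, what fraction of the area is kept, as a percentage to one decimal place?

16:10 is narrower than 21:9, so the crop keeps the full height and trims the width.
Fraction kept = (1.600)/(2.333) ≈ 68.57%.

68.6%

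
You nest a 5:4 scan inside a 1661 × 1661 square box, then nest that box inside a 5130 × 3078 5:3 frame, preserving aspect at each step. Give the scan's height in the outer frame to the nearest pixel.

2462 px

5:4 in 1661×1661: fills the width, so the scan is 1661.00 × 1328.80.
The square canvas is height-limited in 5130×3078, giving 3078.00 × 3078.00; scale factor 1.8531.
So the scan's height is 1328.80 × 1.8531 ≈ 2462.40.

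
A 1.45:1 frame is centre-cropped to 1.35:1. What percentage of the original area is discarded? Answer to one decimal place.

6.9%

Going from 1.45:1 to 1.35:1 means cutting width while keeping height.
Fraction kept = (1.350)/(1.450) ≈ 93.10%, so 6.90% is lost.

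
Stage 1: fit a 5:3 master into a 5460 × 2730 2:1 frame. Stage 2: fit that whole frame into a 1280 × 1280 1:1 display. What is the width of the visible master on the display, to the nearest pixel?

1067 px

5:3 in 5460×2730: fills the height, so the master is 4550.00 × 2730.00.
The 2:1 canvas is width-limited in 1280×1280, giving 1280.00 × 640.00; scale factor 0.2344.
The master scales with it: width 4550.00 × 0.2344 ≈ 1066.67.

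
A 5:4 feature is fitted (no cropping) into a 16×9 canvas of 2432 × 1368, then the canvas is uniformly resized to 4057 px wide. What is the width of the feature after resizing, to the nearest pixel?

Fitted into 2432×1368, the feature spans the height; its width is 1368 × 5/4 ≈ 1710.00 px.
Resizing to 4057 px wide multiplies everything by 1.6682: 1710.00 → 2852.58 px.

2853 px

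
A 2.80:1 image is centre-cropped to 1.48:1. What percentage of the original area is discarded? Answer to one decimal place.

47.1%

1.48:1 is narrower than 2.80:1, so the crop keeps the full height and trims the width.
Fraction kept = (1.480)/(2.800) ≈ 52.86%, so 47.14% is lost.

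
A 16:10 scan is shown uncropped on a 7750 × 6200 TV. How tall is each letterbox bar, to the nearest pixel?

678 px

Since 1.600 > 1.250, the scan is width-limited.
The scan is 7750 × 10/16 ≈ 4843.75 px tall.
6200 − 4843.75 = 1356.25 px of bars (678.12 each).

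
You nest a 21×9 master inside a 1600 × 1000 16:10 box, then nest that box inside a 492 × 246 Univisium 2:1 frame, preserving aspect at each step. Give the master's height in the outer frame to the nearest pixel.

First fit — 21×9 into 1600×1000 spans the width: 1600.00 × 685.71.
The 16:10 canvas is height-limited in 492×246, giving 393.60 × 246.00; scale factor 0.2460.
The master scales with it: height 685.71 × 0.2460 ≈ 168.69.

169 px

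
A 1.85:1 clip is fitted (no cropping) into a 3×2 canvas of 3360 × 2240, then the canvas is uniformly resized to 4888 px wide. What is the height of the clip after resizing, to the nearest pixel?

At 3360×2240 the clip is width-limited, so height = 3360 / 1.850 ≈ 1816.22 px.
The frame scales by 4888/3360 = 1.4548; 1816.22 × 1.4548 ≈ 2642.16 px.

2642 px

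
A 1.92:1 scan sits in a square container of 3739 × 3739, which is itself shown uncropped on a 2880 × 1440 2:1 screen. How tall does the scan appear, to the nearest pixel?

First fit — 1.92:1 into 3739×3739 spans the width: 3739.00 × 1947.40.
The square canvas is height-limited in 2880×1440, giving 1440.00 × 1440.00; scale factor 0.3851.
Applying the same ×0.3851: 1947.40 → 750.00.

750 px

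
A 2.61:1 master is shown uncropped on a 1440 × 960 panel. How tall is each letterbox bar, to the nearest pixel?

204 px

2.61:1 is wider than 3×2, so it spans the full width.
That makes the image 551.72 px tall (1440 / 2.610).
960 − 551.72 = 408.28 px of bars (204.14 each).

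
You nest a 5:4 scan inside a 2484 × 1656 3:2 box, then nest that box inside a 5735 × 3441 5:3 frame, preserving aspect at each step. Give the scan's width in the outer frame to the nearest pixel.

First fit — 5:4 into 2484×1656 spans the height: 2070.00 × 1656.00.
Second fit — the 3:2 canvas into 5735×3441 spans the height: 5161.50 × 3441.00 (×2.0779 from 2484×1656).
Applying the same ×2.0779: 2070.00 → 4301.25.

4301 px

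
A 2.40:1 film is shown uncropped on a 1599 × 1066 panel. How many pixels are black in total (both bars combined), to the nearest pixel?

639200 pixels

2.40:1 (2.400) > 3:2 (1.500), so the film fills the width.
The film is 1599 / 2.400 ≈ 666.2500 px tall.
1066 − 666.2500 = 399.7500 px of bars.
Bar area = 399.7500 × 1599 ≈ 639200 px.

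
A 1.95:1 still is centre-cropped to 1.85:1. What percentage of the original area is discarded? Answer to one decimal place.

5.1%

1.85:1 is narrower than 1.95:1, so the crop keeps the full height and trims the width.
(1.850)/(1.950) ≈ 0.949 of the area survives, leaving 5.13% discarded.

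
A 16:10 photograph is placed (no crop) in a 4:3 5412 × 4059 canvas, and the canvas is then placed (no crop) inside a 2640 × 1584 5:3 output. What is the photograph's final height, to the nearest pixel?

1320 px

16:10 in 5412×4059: fills the width, so the photograph is 5412.00 × 3382.50.
Second fit — the 4:3 canvas into 2640×1584 spans the height: 2112.00 × 1584.00 (×0.3902 from 5412×4059).
So the photograph's height is 3382.50 × 0.3902 ≈ 1320.00.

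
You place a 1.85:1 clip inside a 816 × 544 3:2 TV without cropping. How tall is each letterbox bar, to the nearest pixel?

51 px

1.85:1 is wider than 3:2, so it spans the full width.
The clip is 816 / 1.850 ≈ 441.08 px tall.
Leftover height: 544 − 441.08 = 102.92 px → 51.46 each side.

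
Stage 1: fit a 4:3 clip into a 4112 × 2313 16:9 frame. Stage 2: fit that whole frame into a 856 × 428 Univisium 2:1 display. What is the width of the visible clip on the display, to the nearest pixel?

Inside the 4112×2313 canvas the clip is height-limited at 3084.00 × 2313.00.
Second fit — the 16:9 canvas into 856×428 spans the height: 760.89 × 428.00 (×0.1850 from 4112×2313).
The clip scales with it: width 3084.00 × 0.1850 ≈ 570.67.

571 px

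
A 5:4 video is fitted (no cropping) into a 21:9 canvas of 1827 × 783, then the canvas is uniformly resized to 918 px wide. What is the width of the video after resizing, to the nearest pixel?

At 1827×783 the video is height-limited, so width = 783 × 5/4 ≈ 978.75 px.
The frame scales by 918/1827 = 0.5025; 978.75 × 0.5025 ≈ 491.79 px.

492 px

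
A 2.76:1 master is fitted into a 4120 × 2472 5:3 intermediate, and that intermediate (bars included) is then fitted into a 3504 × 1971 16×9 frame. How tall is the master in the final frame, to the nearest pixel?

2.76:1 in 4120×2472: fills the width, so the master is 4120.00 × 1492.75.
The 5:3 canvas is height-limited in 3504×1971, giving 3285.00 × 1971.00; scale factor 0.7973.
So the master's height is 1492.75 × 0.7973 ≈ 1190.22.

1190 px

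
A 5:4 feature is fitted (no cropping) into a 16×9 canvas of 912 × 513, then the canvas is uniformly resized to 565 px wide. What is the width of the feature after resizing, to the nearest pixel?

397 px

In the 912×513 frame the feature fills the height: width = 513 × 5/4 ≈ 641.25 px.
The frame scales by 565/912 = 0.6195; 641.25 × 0.6195 ≈ 397.27 px.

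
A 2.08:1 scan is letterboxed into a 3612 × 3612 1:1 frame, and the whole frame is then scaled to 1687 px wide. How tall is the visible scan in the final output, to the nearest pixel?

Fitted into 3612×3612, the scan spans the width; its height is 3612 / 2.080 ≈ 1736.54 px.
Scaling 3612 → 1687 is ×0.4671, so the height becomes 1736.54 × 0.4671 ≈ 811.06 px.

811 px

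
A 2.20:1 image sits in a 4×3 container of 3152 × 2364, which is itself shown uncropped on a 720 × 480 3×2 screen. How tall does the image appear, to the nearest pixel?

Inside the 3152×2364 canvas the image is width-limited at 3152.00 × 1432.73.
4×3 in 720×480: fills the height, so the intermediate becomes 640.00 × 480.00 — a scale of ×0.2030.
The image scales with it: height 1432.73 × 0.2030 ≈ 290.91.

291 px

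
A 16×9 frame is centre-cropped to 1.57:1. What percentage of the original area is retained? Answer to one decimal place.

The height stays; only width is cut (since 1.57:1 is narrower than 16×9).
Fraction kept = (1.570)/(1.778) ≈ 88.31%.

88.3%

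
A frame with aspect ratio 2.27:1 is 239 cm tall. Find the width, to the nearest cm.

At 2.27:1, 239 × 2.270 ≈ 542.53.

543 cm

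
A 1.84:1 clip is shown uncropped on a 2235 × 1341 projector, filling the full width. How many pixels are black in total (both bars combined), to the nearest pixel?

Content height = 2235 / 1.840 ≈ 1214.6739 px.
1341 − 1214.6739 = 126.3261 px of bars.
That's 126.3261 × 2235 ≈ 282339 black pixels.

282339 pixels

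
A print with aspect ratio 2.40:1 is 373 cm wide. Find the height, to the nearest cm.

At 2.40:1, 373 / 2.400 ≈ 155.42.

155 cm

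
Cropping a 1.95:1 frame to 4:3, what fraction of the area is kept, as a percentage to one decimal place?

68.4%

4:3 is narrower than 1.95:1, so the crop keeps the full height and trims the width.
Fraction kept = (1.333)/(1.950) ≈ 68.38%.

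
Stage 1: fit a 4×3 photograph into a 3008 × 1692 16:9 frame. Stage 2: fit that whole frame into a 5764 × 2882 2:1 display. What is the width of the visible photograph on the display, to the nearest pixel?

First fit — 4×3 into 3008×1692 spans the height: 2256.00 × 1692.00.
Second fit — the 16:9 canvas into 5764×2882 spans the height: 5123.56 × 2882.00 (×1.7033 from 3008×1692).
Applying the same ×1.7033: 2256.00 → 3842.67.

3843 px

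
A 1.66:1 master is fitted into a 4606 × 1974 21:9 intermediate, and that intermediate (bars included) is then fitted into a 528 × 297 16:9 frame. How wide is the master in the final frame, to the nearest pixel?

376 px

Inside the 4606×1974 canvas the master is height-limited at 3276.84 × 1974.00.
Second fit — the 21:9 canvas into 528×297 spans the width: 528.00 × 226.29 (×0.1146 from 4606×1974).
So the master's width is 3276.84 × 0.1146 ≈ 375.63.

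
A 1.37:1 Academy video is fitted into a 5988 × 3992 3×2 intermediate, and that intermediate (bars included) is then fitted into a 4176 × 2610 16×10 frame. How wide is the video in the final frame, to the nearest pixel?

3576 px

1.37:1 Academy in 5988×3992: fills the height, so the video is 5469.04 × 3992.00.
Second fit — the 3×2 canvas into 4176×2610 spans the height: 3915.00 × 2610.00 (×0.6538 from 5988×3992).
The video scales with it: width 5469.04 × 0.6538 ≈ 3575.70.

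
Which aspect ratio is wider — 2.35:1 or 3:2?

2.35 and 3:2 = 1.5; 2.35 > 1.5.

2.35:1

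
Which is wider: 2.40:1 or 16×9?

2.4 and 16×9 = 1.778; 2.4 > 1.778.

2.40:1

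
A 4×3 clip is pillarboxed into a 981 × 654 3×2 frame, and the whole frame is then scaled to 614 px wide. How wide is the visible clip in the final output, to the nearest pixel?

At 981×654 the clip is height-limited, so width = 654 × 4/3 ≈ 872.00 px.
The frame scales by 614/981 = 0.6259; 872.00 × 0.6259 ≈ 545.78 px.

546 px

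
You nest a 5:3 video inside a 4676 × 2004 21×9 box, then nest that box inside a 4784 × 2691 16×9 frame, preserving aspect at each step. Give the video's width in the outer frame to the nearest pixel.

5:3 in 4676×2004: fills the height, so the video is 3340.00 × 2004.00.
Second fit — the 21×9 canvas into 4784×2691 spans the width: 4784.00 × 2050.29 (×1.0231 from 4676×2004).
Applying the same ×1.0231: 3340.00 → 3417.14.

3417 px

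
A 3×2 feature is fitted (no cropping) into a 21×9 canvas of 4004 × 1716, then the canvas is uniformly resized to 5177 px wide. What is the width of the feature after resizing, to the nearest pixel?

3328 px

At 4004×1716 the feature is height-limited, so width = 1716 × 3/2 ≈ 2574.00 px.
The frame scales by 5177/4004 = 1.2930; 2574.00 × 1.2930 ≈ 3328.07 px.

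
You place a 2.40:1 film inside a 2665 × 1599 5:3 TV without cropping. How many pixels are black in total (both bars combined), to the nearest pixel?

2.40:1 (2.400) > 5:3 (1.667), so the film fills the width.
The film is 2665 / 2.400 ≈ 1110.4167 px tall.
Black = 1599 − 1110.4167 = 488.5833 px.
Across the 2665-px span: 488.5833 × 2665 ≈ 1302075 px.

1302075 pixels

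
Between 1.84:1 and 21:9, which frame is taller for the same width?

1.84 and 21:9 = 2.333; 2.333 > 1.84. The smaller width-to-height ratio is the taller frame.

1.84:1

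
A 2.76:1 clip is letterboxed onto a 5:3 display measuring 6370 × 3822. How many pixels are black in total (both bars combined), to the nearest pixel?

2.76:1 is wider than 5:3, so it spans the full width.
The clip is 6370 / 2.760 ≈ 2307.9710 px tall.
Leftover height: 3822 − 2307.9710 = 1514.0290 px.
That's 1514.0290 × 6370 ≈ 9644365 black pixels.

9644365 pixels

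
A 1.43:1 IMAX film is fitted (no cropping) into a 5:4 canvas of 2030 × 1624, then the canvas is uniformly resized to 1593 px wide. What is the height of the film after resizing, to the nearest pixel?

1114 px

In the 2030×1624 frame the film fills the width: height = 2030 / 1.430 ≈ 1419.58 px.
Resizing to 1593 px wide multiplies everything by 0.7847: 1419.58 → 1113.99 px.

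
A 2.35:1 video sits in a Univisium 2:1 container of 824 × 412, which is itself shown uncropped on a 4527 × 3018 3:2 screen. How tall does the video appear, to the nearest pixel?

2.35:1 in 824×412: fills the width, so the video is 824.00 × 350.64.
Univisium 2:1 in 4527×3018: fills the width, so the intermediate becomes 4527.00 × 2263.50 — a scale of ×5.4939.
The video scales with it: height 350.64 × 5.4939 ≈ 1926.38.

1926 px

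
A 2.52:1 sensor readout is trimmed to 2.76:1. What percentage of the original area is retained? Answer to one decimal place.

The width stays; only height is cut (since 2.76:1 is wider than 2.52:1).
(2.520)/(2.760) ≈ 0.913 of the area survives.

91.3%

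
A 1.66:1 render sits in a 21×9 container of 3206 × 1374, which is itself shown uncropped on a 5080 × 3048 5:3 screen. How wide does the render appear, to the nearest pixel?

Inside the 3206×1374 canvas the render is height-limited at 2280.84 × 1374.00.
Second fit — the 21×9 canvas into 5080×3048 spans the width: 5080.00 × 2177.14 (×1.5845 from 3206×1374).
So the render's width is 2280.84 × 1.5845 ≈ 3614.06.

3614 px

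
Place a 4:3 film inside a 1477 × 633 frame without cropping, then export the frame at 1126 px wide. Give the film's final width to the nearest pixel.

643 px

Fitted into 1477×633, the film spans the height; its width is 633 × 4/3 ≈ 844.00 px.
The frame scales by 1126/1477 = 0.7624; 844.00 × 0.7624 ≈ 643.43 px.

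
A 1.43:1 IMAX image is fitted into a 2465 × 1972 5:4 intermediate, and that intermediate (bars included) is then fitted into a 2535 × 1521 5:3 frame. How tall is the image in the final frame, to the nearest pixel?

1330 px

First fit — 1.43:1 IMAX into 2465×1972 spans the width: 2465.00 × 1723.78.
5:4 in 2535×1521: fills the height, so the intermediate becomes 1901.25 × 1521.00 — a scale of ×0.7713.
Applying the same ×0.7713: 1723.78 → 1329.55.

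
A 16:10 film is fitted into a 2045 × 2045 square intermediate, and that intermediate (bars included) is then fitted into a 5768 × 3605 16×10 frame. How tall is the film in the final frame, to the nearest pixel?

First fit — 16:10 into 2045×2045 spans the width: 2045.00 × 1278.12.
Second fit — the square canvas into 5768×3605 spans the height: 3605.00 × 3605.00 (×1.7628 from 2045×2045).
The film scales with it: height 1278.12 × 1.7628 ≈ 2253.12.

2253 px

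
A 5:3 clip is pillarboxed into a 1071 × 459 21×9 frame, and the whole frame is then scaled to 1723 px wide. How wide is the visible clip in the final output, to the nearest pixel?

1231 px

At 1071×459 the clip is height-limited, so width = 459 × 5/3 ≈ 765.00 px.
Scaling 1071 → 1723 is ×1.6088, so the width becomes 765.00 × 1.6088 ≈ 1230.71 px.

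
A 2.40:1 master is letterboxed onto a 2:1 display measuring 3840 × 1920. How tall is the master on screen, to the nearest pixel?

2.40:1 (2.400) > 2:1 (2.000), so the master fills the width.
That makes the image 1600.00 px tall (3840 / 2.400).

1600 px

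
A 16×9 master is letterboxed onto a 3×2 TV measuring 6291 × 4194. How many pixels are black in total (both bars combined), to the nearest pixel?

4122571 pixels

16×9 (1.778) > 3×2 (1.500), so the master fills the width.
That makes the image 3538.6875 px tall (6291 × 9/16).
4194 − 3538.6875 = 655.3125 px of bars.
Bar area = 655.3125 × 6291 ≈ 4122571 px.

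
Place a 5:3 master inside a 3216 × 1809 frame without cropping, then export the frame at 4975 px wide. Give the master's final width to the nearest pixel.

4664 px

At 3216×1809 the master is height-limited, so width = 1809 × 5/3 ≈ 3015.00 px.
The frame scales by 4975/3216 = 1.5470; 3015.00 × 1.5470 ≈ 4664.06 px.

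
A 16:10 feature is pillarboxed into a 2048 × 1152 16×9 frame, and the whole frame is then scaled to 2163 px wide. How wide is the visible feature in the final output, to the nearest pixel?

At 2048×1152 the feature is height-limited, so width = 1152 × 16/10 ≈ 1843.20 px.
The frame scales by 2163/2048 = 1.0562; 1843.20 × 1.0562 ≈ 1946.70 px.

1947 px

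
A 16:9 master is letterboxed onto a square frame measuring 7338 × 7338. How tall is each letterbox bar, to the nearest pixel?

1605 px

16:9 is wider than square, so it spans the full width.
Content height = 7338 × 9/16 ≈ 4127.62 px.
Leftover height: 7338 − 4127.62 = 3210.38 px → 1605.19 each side.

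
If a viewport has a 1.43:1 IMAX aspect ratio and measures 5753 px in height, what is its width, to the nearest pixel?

8227 px

Width = 5753 × 1.430 = 8226.79.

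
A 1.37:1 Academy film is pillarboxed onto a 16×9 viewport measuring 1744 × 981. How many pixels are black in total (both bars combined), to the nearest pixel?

Since 1.370 < 1.778, the film is height-limited.
That makes the image 1343.9700 px wide (981 × 1.370).
Black = 1744 − 1343.9700 = 400.0300 px.
That's 400.0300 × 981 ≈ 392429 black pixels.

392429 pixels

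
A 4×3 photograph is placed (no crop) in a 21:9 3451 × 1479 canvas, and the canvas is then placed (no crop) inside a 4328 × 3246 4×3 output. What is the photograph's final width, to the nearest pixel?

First fit — 4×3 into 3451×1479 spans the height: 1972.00 × 1479.00.
21:9 in 4328×3246: fills the width, so the intermediate becomes 4328.00 × 1854.86 — a scale of ×1.2541.
So the photograph's width is 1972.00 × 1.2541 ≈ 2473.14.

2473 px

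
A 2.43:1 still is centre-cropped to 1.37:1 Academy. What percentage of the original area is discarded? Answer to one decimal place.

43.6%

1.37:1 Academy is narrower than 2.43:1, so the crop keeps the full height and trims the width.
(1.370)/(2.430) ≈ 0.564 of the area survives, leaving 43.62% discarded.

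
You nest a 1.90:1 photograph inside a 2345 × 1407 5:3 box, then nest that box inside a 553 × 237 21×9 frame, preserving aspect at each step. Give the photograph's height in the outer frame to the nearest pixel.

208 px

Inside the 2345×1407 canvas the photograph is width-limited at 2345.00 × 1234.21.
The 5:3 canvas is height-limited in 553×237, giving 395.00 × 237.00; scale factor 0.1684.
So the photograph's height is 1234.21 × 0.1684 ≈ 207.89.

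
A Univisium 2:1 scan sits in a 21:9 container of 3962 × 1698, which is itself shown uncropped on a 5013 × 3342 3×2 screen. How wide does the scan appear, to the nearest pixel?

4297 px

Inside the 3962×1698 canvas the scan is height-limited at 3396.00 × 1698.00.
Second fit — the 21:9 canvas into 5013×3342 spans the width: 5013.00 × 2148.43 (×1.2653 from 3962×1698).
Applying the same ×1.2653: 3396.00 → 4296.86.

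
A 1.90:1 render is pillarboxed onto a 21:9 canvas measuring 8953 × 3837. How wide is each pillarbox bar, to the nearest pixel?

831 px

1.90:1 (1.900) < 21:9 (2.333), so the render fills the height.
Content width = 3837 × 1.900 ≈ 7290.30 px.
Black = 8953 − 7290.30 = 1662.70 px, or 831.35 per bar.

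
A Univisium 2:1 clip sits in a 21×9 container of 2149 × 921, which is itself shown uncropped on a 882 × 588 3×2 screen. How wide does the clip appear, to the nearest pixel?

First fit — Univisium 2:1 into 2149×921 spans the height: 1842.00 × 921.00.
The 21×9 canvas is width-limited in 882×588, giving 882.00 × 378.00; scale factor 0.4104.
Applying the same ×0.4104: 1842.00 → 756.00.

756 px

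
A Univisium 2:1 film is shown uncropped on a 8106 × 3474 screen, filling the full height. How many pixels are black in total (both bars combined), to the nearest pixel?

That makes the image 6948.0000 px wide (3474 × 2/1).
8106 − 6948.0000 = 1158.0000 px of bars.
That's 1158.0000 × 3474 ≈ 4022892 black pixels.

4022892 pixels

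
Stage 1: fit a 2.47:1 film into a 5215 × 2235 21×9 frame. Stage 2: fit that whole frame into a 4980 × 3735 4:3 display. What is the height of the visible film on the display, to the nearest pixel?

2016 px

First fit — 2.47:1 into 5215×2235 spans the width: 5215.00 × 2111.34.
The 21×9 canvas is width-limited in 4980×3735, giving 4980.00 × 2134.29; scale factor 0.9549.
Applying the same ×0.9549: 2111.34 → 2016.19.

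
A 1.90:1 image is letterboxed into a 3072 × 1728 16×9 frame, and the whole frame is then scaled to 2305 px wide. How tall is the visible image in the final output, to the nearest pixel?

1213 px

At 3072×1728 the image is width-limited, so height = 3072 / 1.900 ≈ 1616.84 px.
Resizing to 2305 px wide multiplies everything by 0.7503: 1616.84 → 1213.16 px.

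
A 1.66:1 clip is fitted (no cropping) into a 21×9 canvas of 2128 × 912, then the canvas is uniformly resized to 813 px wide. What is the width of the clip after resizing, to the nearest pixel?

578 px

At 2128×912 the clip is height-limited, so width = 912 × 1.660 ≈ 1513.92 px.
Resizing to 813 px wide multiplies everything by 0.3820: 1513.92 → 578.39 px.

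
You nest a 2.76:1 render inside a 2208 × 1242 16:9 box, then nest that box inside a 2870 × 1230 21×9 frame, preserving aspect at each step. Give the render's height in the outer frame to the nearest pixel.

792 px

2.76:1 in 2208×1242: fills the width, so the render is 2208.00 × 800.00.
The 16:9 canvas is height-limited in 2870×1230, giving 2186.67 × 1230.00; scale factor 0.9903.
Applying the same ×0.9903: 800.00 → 792.27.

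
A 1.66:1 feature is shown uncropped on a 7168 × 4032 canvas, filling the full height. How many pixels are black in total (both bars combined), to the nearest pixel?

1914716 pixels

That makes the image 6693.1200 px wide (4032 × 1.660).
Leftover width: 7168 − 6693.1200 = 474.8800 px.
Across the 4032-px span: 474.8800 × 4032 ≈ 1914716 px.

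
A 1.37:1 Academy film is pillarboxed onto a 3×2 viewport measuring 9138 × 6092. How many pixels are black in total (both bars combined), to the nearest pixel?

4824620 pixels

Since 1.370 < 1.500, the film is height-limited.
Content width = 6092 × 1.370 ≈ 8346.0400 px.
Leftover width: 9138 − 8346.0400 = 791.9600 px.
Across the 6092-px span: 791.9600 × 6092 ≈ 4824620 px.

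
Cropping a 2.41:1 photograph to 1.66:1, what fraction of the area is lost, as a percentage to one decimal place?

Going from 2.41:1 to 1.66:1 means cutting width while keeping height.
(1.660)/(2.410) ≈ 0.689 of the area survives, leaving 31.12% discarded.

31.1%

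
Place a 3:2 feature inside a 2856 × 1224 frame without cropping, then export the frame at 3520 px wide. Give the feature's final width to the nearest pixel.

2263 px

At 2856×1224 the feature is height-limited, so width = 1224 × 3/2 ≈ 1836.00 px.
Resizing to 3520 px wide multiplies everything by 1.2325: 1836.00 → 2262.86 px.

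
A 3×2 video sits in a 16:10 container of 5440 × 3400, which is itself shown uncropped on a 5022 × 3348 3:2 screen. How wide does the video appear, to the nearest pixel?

4708 px

Inside the 5440×3400 canvas the video is height-limited at 5100.00 × 3400.00.
The 16:10 canvas is width-limited in 5022×3348, giving 5022.00 × 3138.75; scale factor 0.9232.
Applying the same ×0.9232: 5100.00 → 4708.12.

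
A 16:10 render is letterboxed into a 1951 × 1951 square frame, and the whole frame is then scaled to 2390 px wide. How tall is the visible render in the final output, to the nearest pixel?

At 1951×1951 the render is width-limited, so height = 1951 × 10/16 ≈ 1219.38 px.
The frame scales by 2390/1951 = 1.2250; 1219.38 × 1.2250 ≈ 1493.75 px.

1494 px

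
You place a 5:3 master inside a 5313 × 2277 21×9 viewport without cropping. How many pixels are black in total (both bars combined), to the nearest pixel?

3456486 pixels

5:3 (1.667) < 21×9 (2.333), so the master fills the height.
Content width = 2277 × 5/3 ≈ 3795.0000 px.
Black = 5313 − 3795.0000 = 1518.0000 px.
That's 1518.0000 × 2277 ≈ 3456486 black pixels.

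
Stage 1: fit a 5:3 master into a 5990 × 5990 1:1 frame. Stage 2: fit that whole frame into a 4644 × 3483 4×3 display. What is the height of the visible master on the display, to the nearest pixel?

Inside the 5990×5990 canvas the master is width-limited at 5990.00 × 3594.00.
Second fit — the 1:1 canvas into 4644×3483 spans the height: 3483.00 × 3483.00 (×0.5815 from 5990×5990).
So the master's height is 3594.00 × 0.5815 ≈ 2089.80.

2090 px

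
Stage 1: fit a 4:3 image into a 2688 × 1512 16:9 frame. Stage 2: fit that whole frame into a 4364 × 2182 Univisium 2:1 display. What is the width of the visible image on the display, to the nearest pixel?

2909 px

4:3 in 2688×1512: fills the height, so the image is 2016.00 × 1512.00.
Second fit — the 16:9 canvas into 4364×2182 spans the height: 3879.11 × 2182.00 (×1.4431 from 2688×1512).
Applying the same ×1.4431: 2016.00 → 2909.33.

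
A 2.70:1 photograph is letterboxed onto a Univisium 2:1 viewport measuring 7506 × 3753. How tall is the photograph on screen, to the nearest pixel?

2780 px

2.70:1 (2.700) > Univisium 2:1 (2.000), so the photograph fills the width.
That makes the image 2780.00 px tall (7506 / 2.700).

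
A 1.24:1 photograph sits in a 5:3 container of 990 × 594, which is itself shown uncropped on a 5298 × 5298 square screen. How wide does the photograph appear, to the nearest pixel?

3942 px

First fit — 1.24:1 into 990×594 spans the height: 736.56 × 594.00.
5:3 in 5298×5298: fills the width, so the intermediate becomes 5298.00 × 3178.80 — a scale of ×5.3515.
Applying the same ×5.3515: 736.56 → 3941.71.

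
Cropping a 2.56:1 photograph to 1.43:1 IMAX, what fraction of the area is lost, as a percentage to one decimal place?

44.1%

The height stays; only width is cut (since 1.43:1 IMAX is narrower than 2.56:1).
(1.430)/(2.560) ≈ 0.559 of the area survives, leaving 44.14% discarded.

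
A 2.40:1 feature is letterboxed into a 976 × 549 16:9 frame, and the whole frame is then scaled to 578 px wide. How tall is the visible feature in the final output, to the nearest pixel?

In the 976×549 frame the feature fills the width: height = 976 / 2.400 ≈ 406.67 px.
Scaling 976 → 578 is ×0.5922, so the height becomes 406.67 × 0.5922 ≈ 240.83 px.

241 px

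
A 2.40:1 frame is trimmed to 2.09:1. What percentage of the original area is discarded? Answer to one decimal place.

12.9%

The height stays; only width is cut (since 2.09:1 is narrower than 2.40:1).
(2.090)/(2.400) ≈ 0.871 of the area survives, leaving 12.92% discarded.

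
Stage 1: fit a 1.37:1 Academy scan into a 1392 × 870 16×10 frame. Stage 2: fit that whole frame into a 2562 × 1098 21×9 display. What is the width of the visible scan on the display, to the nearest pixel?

1504 px

1.37:1 Academy in 1392×870: fills the height, so the scan is 1191.90 × 870.00.
16×10 in 2562×1098: fills the height, so the intermediate becomes 1756.80 × 1098.00 — a scale of ×1.2621.
So the scan's width is 1191.90 × 1.2621 ≈ 1504.26.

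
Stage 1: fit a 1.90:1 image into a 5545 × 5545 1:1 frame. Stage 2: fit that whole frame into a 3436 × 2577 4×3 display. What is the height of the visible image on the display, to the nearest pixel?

1.90:1 in 5545×5545: fills the width, so the image is 5545.00 × 2918.42.
Second fit — the 1:1 canvas into 3436×2577 spans the height: 2577.00 × 2577.00 (×0.4647 from 5545×5545).
So the image's height is 2918.42 × 0.4647 ≈ 1356.32.

1356 px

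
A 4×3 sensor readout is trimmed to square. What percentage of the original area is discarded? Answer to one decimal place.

25.0%

square is narrower than 4×3, so the crop keeps the full height and trims the width.
(1.000)/(1.333) ≈ 0.750 of the area survives, leaving 25.00% discarded.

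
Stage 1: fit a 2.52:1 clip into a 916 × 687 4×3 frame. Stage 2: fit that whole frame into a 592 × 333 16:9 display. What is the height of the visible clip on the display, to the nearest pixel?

Inside the 916×687 canvas the clip is width-limited at 916.00 × 363.49.
The 4×3 canvas is height-limited in 592×333, giving 444.00 × 333.00; scale factor 0.4847.
Applying the same ×0.4847: 363.49 → 176.19.

176 px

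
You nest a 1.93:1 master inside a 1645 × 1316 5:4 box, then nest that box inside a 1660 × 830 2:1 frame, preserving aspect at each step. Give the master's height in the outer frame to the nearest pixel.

538 px

First fit — 1.93:1 into 1645×1316 spans the width: 1645.00 × 852.33.
The 5:4 canvas is height-limited in 1660×830, giving 1037.50 × 830.00; scale factor 0.6307.
Applying the same ×0.6307: 852.33 → 537.56.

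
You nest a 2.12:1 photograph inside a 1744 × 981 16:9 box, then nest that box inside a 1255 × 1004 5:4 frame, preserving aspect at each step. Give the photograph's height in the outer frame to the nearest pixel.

592 px

Inside the 1744×981 canvas the photograph is width-limited at 1744.00 × 822.64.
16:9 in 1255×1004: fills the width, so the intermediate becomes 1255.00 × 705.94 — a scale of ×0.7196.
So the photograph's height is 822.64 × 0.7196 ≈ 591.98.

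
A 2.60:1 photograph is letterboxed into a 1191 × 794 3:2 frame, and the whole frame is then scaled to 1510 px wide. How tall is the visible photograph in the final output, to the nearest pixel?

In the 1191×794 frame the photograph fills the width: height = 1191 / 2.600 ≈ 458.08 px.
Resizing to 1510 px wide multiplies everything by 1.2678: 458.08 → 580.77 px.

581 px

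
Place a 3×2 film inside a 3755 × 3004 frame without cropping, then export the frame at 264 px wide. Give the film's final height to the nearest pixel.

Fitted into 3755×3004, the film spans the width; its height is 3755 × 2/3 ≈ 2503.33 px.
The frame scales by 264/3755 = 0.0703; 2503.33 × 0.0703 ≈ 176.00 px.

176 px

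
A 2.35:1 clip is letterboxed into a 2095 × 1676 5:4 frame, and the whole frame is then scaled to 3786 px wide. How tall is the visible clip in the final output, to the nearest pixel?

1611 px

Fitted into 2095×1676, the clip spans the width; its height is 2095 / 2.350 ≈ 891.49 px.
The frame scales by 3786/2095 = 1.8072; 891.49 × 1.8072 ≈ 1611.06 px.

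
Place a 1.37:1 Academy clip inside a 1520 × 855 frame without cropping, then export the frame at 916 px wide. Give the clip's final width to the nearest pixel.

706 px

In the 1520×855 frame the clip fills the height: width = 855 × 1.370 ≈ 1171.35 px.
Resizing to 916 px wide multiplies everything by 0.6026: 1171.35 → 705.89 px.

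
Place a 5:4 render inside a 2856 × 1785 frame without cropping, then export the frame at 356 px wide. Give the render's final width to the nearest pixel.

278 px

At 2856×1785 the render is height-limited, so width = 1785 × 5/4 ≈ 2231.25 px.
Scaling 2856 → 356 is ×0.1246, so the width becomes 2231.25 × 0.1246 ≈ 278.12 px.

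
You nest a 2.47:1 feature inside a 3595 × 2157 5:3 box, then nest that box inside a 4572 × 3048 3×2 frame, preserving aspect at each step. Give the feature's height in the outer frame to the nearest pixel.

1851 px

Inside the 3595×2157 canvas the feature is width-limited at 3595.00 × 1455.47.
5:3 in 4572×3048: fills the width, so the intermediate becomes 4572.00 × 2743.20 — a scale of ×1.2718.
So the feature's height is 1455.47 × 1.2718 ≈ 1851.01.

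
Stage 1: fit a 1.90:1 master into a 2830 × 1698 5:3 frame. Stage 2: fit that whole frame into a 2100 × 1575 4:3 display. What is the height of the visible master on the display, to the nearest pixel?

1105 px

1.90:1 in 2830×1698: fills the width, so the master is 2830.00 × 1489.47.
Second fit — the 5:3 canvas into 2100×1575 spans the width: 2100.00 × 1260.00 (×0.7420 from 2830×1698).
Applying the same ×0.7420: 1489.47 → 1105.26.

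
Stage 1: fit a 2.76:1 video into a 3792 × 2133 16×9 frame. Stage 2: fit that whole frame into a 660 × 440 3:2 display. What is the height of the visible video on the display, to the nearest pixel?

First fit — 2.76:1 into 3792×2133 spans the width: 3792.00 × 1373.91.
The 16×9 canvas is width-limited in 660×440, giving 660.00 × 371.25; scale factor 0.1741.
The video scales with it: height 1373.91 × 0.1741 ≈ 239.13.

239 px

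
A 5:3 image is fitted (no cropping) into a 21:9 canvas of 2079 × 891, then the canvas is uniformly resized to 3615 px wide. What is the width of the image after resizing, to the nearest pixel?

2582 px

At 2079×891 the image is height-limited, so width = 891 × 5/3 ≈ 1485.00 px.
Scaling 2079 → 3615 is ×1.7388, so the width becomes 1485.00 × 1.7388 ≈ 2582.14 px.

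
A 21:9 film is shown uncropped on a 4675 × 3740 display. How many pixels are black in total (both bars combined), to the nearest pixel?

8117804 pixels

21:9 (2.333) > 5:4 (1.250), so the film fills the width.
That makes the image 2003.5714 px tall (4675 × 9/21).
3740 − 2003.5714 = 1736.4286 px of bars.
That's 1736.4286 × 4675 ≈ 8117804 black pixels.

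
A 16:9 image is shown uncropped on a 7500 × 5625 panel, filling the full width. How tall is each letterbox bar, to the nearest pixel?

Content height = 7500 × 9/16 ≈ 4218.75 px.
Black = 5625 − 4218.75 = 1406.25 px, or 703.12 per bar.

703 px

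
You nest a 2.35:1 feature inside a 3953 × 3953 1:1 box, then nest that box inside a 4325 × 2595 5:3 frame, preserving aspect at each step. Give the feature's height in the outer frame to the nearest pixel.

1104 px

2.35:1 in 3953×3953: fills the width, so the feature is 3953.00 × 1682.13.
Second fit — the 1:1 canvas into 4325×2595 spans the height: 2595.00 × 2595.00 (×0.6565 from 3953×3953).
Applying the same ×0.6565: 1682.13 → 1104.26.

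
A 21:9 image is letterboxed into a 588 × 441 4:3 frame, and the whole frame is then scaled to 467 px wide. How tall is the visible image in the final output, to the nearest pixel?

200 px

Fitted into 588×441, the image spans the width; its height is 588 × 9/21 ≈ 252.00 px.
Scaling 588 → 467 is ×0.7942, so the height becomes 252.00 × 0.7942 ≈ 200.14 px.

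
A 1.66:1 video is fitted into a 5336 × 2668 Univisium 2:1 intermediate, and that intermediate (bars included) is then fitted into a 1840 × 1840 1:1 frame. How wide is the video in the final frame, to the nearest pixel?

1527 px

1.66:1 in 5336×2668: fills the height, so the video is 4428.88 × 2668.00.
Second fit — the Univisium 2:1 canvas into 1840×1840 spans the width: 1840.00 × 920.00 (×0.3448 from 5336×2668).
So the video's width is 4428.88 × 0.3448 ≈ 1527.20.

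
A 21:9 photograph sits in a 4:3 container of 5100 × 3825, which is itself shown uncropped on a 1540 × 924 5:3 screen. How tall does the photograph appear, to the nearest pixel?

Inside the 5100×3825 canvas the photograph is width-limited at 5100.00 × 2185.71.
Second fit — the 4:3 canvas into 1540×924 spans the height: 1232.00 × 924.00 (×0.2416 from 5100×3825).
Applying the same ×0.2416: 2185.71 → 528.00.

528 px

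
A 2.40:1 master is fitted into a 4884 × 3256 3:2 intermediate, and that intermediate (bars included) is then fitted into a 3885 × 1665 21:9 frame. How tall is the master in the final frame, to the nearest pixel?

1041 px

Inside the 4884×3256 canvas the master is width-limited at 4884.00 × 2035.00.
Second fit — the 3:2 canvas into 3885×1665 spans the height: 2497.50 × 1665.00 (×0.5114 from 4884×3256).
Applying the same ×0.5114: 2035.00 → 1040.62.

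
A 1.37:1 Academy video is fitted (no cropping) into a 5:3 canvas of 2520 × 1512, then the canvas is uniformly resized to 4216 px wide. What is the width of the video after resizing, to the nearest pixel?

At 2520×1512 the video is height-limited, so width = 1512 × 1.370 ≈ 2071.44 px.
The frame scales by 4216/2520 = 1.6730; 2071.44 × 1.6730 ≈ 3465.55 px.

3466 px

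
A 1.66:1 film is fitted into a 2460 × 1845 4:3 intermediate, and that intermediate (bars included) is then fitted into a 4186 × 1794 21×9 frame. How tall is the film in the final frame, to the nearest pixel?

1441 px

First fit — 1.66:1 into 2460×1845 spans the width: 2460.00 × 1481.93.
The 4:3 canvas is height-limited in 4186×1794, giving 2392.00 × 1794.00; scale factor 0.9724.
The film scales with it: height 1481.93 × 0.9724 ≈ 1440.96.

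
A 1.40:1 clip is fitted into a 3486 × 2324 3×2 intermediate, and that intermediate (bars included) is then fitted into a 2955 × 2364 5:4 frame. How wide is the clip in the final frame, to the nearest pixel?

2758 px

1.40:1 in 3486×2324: fills the height, so the clip is 3253.60 × 2324.00.
The 3×2 canvas is width-limited in 2955×2364, giving 2955.00 × 1970.00; scale factor 0.8477.
Applying the same ×0.8477: 3253.60 → 2758.00.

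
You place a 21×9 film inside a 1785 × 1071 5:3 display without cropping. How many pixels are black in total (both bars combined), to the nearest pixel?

546210 pixels

Since 2.333 > 1.667, the film is width-limited.
Content height = 1785 × 9/21 ≈ 765.0000 px.
Black = 1071 − 765.0000 = 306.0000 px.
Bar area = 306.0000 × 1785 ≈ 546210 px.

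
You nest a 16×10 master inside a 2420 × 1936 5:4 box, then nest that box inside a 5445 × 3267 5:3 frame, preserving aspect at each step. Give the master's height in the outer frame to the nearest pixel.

2552 px

16×10 in 2420×1936: fills the width, so the master is 2420.00 × 1512.50.
Second fit — the 5:4 canvas into 5445×3267 spans the height: 4083.75 × 3267.00 (×1.6875 from 2420×1936).
Applying the same ×1.6875: 1512.50 → 2552.34.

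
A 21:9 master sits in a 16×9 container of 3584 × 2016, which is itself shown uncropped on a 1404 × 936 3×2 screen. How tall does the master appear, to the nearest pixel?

602 px

21:9 in 3584×2016: fills the width, so the master is 3584.00 × 1536.00.
The 16×9 canvas is width-limited in 1404×936, giving 1404.00 × 789.75; scale factor 0.3917.
Applying the same ×0.3917: 1536.00 → 601.71.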